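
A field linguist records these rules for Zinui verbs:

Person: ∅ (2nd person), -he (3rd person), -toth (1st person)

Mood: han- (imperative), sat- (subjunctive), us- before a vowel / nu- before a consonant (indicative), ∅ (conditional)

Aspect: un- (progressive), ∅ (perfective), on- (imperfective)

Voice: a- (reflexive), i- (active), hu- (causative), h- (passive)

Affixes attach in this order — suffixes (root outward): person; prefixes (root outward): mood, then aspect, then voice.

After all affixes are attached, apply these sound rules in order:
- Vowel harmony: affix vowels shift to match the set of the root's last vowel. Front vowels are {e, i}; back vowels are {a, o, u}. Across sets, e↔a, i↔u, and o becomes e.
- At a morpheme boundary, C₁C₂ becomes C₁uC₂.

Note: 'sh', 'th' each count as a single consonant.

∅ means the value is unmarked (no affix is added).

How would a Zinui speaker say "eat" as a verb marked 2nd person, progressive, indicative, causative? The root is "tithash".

Attach mood indicative nu- (before consonant 't') → nutithash.
person = 2nd person: zero marking, form stays nutithash.
Attach aspect progressive un- → unnutithash.
Attach voice causative hu- → huunnutithash.
Vowel harmony: no change.
Apply epenthesis: huunnutithash → huununutithash.

huununutithash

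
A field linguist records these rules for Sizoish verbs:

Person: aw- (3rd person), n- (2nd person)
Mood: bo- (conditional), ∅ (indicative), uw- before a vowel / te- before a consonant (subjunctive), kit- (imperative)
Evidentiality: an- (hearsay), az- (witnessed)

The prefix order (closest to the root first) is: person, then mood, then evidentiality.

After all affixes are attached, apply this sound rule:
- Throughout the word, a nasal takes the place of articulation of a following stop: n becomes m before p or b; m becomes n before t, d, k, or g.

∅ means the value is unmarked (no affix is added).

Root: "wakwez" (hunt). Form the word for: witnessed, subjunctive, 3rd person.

Attach person 3rd person aw- → awwakwez.
Attach mood subjunctive uw- (before vowel 'a') → uwawwakwez.
Attach evidentiality witnessed az- → azuwawwakwez.
Nasal assimilation: no change.

azuwawwakwez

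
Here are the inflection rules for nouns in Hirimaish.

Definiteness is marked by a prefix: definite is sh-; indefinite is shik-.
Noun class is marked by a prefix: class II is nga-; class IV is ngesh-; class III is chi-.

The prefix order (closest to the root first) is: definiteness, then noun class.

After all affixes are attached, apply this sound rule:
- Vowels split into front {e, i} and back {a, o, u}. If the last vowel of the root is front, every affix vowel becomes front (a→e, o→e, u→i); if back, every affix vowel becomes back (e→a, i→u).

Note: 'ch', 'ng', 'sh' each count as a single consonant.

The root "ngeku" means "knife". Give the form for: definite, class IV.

ngashshngeku

Attach definiteness definite sh- → shngeku.
Attach noun class class IV ngesh- → ngeshshngeku.
Apply vowel harmony: ngeshshngeku → ngashshngeku.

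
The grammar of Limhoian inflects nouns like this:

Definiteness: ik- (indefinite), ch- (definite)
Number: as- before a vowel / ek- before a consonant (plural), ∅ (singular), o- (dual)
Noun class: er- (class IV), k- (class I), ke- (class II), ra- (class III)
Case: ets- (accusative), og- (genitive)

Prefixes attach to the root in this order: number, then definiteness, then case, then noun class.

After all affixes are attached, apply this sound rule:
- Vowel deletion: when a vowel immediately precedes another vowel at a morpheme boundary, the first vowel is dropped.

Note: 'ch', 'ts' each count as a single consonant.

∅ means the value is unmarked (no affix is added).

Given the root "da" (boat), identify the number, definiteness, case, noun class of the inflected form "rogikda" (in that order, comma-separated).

Segment: ra-og-ik-da.
number: ∅ → singular.
definiteness: ik- → indefinite.
case: og- → genitive.
noun class: ra- → class III.

singular, indefinite, genitive, class III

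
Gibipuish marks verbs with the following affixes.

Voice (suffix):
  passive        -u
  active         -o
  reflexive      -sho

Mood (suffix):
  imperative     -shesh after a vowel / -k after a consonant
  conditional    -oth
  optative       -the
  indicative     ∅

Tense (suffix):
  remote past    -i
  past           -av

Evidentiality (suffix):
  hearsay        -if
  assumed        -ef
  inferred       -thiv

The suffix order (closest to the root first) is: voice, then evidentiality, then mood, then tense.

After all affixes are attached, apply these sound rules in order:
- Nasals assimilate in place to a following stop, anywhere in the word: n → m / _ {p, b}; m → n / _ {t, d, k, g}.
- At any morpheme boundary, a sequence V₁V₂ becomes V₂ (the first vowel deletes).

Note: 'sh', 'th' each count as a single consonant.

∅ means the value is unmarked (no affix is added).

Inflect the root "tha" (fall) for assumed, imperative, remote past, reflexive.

thashefki

Attach voice reflexive -sho → thasho.
Attach evidentiality assumed -ef → thashoef.
Attach mood imperative -k (after consonant 'f') → thashoefk.
Attach tense remote past -i → thashoefki.
Nasal assimilation: no change.
Apply vowel deletion: thashoefki → thashefki.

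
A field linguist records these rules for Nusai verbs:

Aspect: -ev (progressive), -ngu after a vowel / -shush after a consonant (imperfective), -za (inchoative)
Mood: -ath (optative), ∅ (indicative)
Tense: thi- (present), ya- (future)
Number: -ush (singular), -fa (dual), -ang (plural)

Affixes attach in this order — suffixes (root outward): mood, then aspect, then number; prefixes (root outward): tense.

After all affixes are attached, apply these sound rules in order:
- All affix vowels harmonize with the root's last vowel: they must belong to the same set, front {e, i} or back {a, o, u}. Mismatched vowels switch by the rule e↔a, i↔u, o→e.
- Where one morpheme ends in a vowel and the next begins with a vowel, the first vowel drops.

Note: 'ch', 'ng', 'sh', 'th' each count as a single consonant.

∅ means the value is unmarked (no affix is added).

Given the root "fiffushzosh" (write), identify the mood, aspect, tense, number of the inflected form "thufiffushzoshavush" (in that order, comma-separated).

indicative, progressive, present, singular

Segment: thi-fiffushzosh-ev-ush.
mood: ∅ → indicative.
aspect: -ev → progressive.
tense: thi- → present.
number: -ush → singular.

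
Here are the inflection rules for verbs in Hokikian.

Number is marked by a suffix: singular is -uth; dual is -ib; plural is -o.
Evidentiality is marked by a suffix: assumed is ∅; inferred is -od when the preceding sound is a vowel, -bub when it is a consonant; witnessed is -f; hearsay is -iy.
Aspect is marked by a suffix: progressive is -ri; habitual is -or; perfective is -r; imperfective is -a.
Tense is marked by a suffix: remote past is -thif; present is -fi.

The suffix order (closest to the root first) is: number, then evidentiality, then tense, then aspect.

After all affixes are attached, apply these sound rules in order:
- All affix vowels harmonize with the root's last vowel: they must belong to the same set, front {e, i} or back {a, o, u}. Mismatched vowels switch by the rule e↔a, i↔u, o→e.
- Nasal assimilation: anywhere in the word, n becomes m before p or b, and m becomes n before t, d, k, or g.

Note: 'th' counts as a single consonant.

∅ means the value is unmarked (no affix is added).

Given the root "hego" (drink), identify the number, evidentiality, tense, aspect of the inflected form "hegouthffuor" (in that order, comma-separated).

Segment: hego-uth-f-fi-or.
number: -uth → singular.
evidentiality: -f → witnessed.
tense: -fi → present.
aspect: -or → habitual.

singular, witnessed, present, habitual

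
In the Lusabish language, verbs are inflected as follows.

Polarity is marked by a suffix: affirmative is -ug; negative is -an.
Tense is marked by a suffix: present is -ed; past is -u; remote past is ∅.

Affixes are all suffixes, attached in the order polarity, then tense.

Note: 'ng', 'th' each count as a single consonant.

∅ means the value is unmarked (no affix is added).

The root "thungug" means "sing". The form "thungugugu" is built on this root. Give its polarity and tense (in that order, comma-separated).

affirmative, past

Segment: thungug-ug-u.
polarity: -ug → affirmative.
tense: -u → past.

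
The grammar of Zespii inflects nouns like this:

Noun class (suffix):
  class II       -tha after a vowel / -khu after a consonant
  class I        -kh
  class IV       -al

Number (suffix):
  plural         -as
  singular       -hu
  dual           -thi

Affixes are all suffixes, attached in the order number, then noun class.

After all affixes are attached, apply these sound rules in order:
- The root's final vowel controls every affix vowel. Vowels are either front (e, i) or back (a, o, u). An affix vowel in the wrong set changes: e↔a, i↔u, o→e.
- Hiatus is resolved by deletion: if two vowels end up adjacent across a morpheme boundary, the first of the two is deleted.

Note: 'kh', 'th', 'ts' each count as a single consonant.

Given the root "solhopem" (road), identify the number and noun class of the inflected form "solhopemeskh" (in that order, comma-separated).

plural, class I

Segment: solhopem-as-kh.
number: -as → plural.
noun class: -kh → class I.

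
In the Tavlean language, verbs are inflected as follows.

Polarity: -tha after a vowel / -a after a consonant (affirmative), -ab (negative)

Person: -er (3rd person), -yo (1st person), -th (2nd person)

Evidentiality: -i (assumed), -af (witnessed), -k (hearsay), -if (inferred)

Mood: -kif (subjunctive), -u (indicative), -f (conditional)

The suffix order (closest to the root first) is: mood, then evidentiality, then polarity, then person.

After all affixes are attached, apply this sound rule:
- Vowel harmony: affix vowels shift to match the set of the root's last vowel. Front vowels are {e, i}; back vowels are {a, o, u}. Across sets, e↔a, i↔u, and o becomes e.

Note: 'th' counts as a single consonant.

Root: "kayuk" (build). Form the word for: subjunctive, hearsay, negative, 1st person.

Attach mood subjunctive -kif → kayukkif.
Attach evidentiality hearsay -k → kayukkifk.
Attach polarity negative -ab → kayukkifkab.
Attach person 1st person -yo → kayukkifkabyo.
Apply vowel harmony: kayukkifkabyo → kayukkufkabyo.

kayukkufkabyo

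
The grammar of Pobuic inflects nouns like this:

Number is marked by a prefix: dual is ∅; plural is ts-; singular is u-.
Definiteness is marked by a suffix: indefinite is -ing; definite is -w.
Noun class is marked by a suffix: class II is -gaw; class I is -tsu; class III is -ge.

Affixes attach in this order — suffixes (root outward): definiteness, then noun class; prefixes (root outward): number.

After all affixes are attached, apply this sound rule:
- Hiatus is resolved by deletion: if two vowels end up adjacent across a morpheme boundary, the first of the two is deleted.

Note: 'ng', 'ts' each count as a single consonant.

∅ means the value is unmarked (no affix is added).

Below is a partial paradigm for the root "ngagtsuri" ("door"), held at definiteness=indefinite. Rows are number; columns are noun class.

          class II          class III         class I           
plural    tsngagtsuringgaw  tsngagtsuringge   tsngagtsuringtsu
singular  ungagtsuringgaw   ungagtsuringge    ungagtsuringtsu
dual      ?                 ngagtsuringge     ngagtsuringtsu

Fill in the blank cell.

Attach definiteness indefinite -ing → ngagtsuriing.
Attach noun class class II -gaw → ngagtsuriinggaw.
number = dual: zero marking, form stays ngagtsuriinggaw.
Apply vowel deletion: ngagtsuriinggaw → ngagtsuringgaw.

ngagtsuringgaw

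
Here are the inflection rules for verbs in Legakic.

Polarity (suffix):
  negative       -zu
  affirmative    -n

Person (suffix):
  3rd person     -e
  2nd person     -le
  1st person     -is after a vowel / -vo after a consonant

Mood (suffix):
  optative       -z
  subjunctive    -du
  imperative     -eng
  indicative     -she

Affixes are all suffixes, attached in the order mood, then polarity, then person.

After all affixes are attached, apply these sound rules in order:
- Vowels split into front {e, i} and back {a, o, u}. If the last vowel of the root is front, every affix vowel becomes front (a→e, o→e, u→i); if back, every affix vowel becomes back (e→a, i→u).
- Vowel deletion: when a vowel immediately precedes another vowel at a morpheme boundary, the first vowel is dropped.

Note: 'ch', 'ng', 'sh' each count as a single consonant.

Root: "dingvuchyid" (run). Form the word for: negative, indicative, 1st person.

Attach mood indicative -she → dingvuchyidshe.
Attach polarity negative -zu → dingvuchyidshezu.
Attach person 1st person -is (after vowel 'u') → dingvuchyidshezuis.
Apply vowel harmony: dingvuchyidshezuis → dingvuchyidsheziis.
Apply vowel deletion: dingvuchyidsheziis → dingvuchyidshezis.

dingvuchyidshezis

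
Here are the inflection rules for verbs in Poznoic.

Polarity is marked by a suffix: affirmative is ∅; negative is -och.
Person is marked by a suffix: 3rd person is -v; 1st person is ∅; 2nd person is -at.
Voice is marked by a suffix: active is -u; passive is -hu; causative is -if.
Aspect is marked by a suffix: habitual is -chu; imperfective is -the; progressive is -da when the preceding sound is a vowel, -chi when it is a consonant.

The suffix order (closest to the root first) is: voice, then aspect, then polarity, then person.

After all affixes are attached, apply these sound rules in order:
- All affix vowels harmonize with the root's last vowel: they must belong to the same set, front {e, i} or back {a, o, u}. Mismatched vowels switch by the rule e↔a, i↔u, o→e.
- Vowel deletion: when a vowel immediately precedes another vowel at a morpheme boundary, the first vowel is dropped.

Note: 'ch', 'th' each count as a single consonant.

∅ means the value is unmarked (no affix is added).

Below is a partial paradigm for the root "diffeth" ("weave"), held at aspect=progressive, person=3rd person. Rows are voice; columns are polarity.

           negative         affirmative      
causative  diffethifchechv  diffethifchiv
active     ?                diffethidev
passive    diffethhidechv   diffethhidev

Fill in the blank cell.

diffethidechv

Attach voice active -u → diffethu.
Attach aspect progressive -da (after vowel 'u') → diffethuda.
Attach polarity negative -och → diffethudaoch.
Attach person 3rd person -v → diffethudaochv.
Apply vowel harmony: diffethudaochv → diffethideechv.
Apply vowel deletion: diffethideechv → diffethidechv.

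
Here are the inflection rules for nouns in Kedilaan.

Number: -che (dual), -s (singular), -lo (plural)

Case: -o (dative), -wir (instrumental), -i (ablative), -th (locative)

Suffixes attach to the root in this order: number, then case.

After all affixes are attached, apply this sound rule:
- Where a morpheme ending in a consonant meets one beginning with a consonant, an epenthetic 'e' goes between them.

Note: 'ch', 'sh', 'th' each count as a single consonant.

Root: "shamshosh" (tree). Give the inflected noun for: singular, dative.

Attach number singular -s → shamshoshs.
Attach case dative -o → shamshoshso.
Apply epenthesis: shamshoshso → shamshosheso.

shamshosheso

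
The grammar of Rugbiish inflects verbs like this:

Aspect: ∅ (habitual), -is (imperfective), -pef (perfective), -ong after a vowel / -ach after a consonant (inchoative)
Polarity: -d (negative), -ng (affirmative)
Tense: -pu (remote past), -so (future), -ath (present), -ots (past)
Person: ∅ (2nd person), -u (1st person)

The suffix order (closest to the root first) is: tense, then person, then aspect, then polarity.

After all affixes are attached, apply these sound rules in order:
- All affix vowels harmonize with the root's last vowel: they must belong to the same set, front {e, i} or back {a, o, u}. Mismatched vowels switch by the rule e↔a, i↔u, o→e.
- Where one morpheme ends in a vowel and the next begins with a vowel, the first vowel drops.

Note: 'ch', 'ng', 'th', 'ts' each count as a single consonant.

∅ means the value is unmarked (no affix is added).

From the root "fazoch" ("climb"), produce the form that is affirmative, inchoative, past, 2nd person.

fazochotsachng

Attach tense past -ots → fazochots.
person = 2nd person: zero marking, form stays fazochots.
Attach aspect inchoative -ach (after consonant 'ts') → fazochotsach.
Attach polarity affirmative -ng → fazochotsachng.
Vowel harmony: no change.
Vowel deletion: no change.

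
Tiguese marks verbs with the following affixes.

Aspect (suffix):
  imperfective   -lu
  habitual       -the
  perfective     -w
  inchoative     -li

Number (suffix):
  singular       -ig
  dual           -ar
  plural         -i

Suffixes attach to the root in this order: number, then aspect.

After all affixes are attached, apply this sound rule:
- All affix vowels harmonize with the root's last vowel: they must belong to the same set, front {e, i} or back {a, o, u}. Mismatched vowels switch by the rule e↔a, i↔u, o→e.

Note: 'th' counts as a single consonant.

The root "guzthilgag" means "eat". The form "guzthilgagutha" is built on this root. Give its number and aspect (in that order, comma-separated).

Segment: guzthilgag-i-the.
number: -i → plural.
aspect: -the → habitual.

plural, habitual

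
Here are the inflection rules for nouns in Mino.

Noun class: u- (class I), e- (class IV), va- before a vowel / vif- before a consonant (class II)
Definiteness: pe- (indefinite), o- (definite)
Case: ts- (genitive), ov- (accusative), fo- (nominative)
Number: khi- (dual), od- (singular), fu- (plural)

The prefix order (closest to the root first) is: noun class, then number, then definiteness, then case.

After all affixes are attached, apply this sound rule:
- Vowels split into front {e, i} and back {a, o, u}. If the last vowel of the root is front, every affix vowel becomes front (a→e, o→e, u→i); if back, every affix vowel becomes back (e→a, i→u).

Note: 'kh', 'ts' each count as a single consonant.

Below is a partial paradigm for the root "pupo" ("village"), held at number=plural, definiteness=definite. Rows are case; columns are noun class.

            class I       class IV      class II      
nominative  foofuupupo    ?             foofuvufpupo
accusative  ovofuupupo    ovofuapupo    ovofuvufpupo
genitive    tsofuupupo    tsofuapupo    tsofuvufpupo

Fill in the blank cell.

Attach noun class class IV e- → epupo.
Attach number plural fu- → fuepupo.
Attach definiteness definite o- → ofuepupo.
Attach case nominative fo- → foofuepupo.
Apply vowel harmony: foofuepupo → foofuapupo.

foofuapupo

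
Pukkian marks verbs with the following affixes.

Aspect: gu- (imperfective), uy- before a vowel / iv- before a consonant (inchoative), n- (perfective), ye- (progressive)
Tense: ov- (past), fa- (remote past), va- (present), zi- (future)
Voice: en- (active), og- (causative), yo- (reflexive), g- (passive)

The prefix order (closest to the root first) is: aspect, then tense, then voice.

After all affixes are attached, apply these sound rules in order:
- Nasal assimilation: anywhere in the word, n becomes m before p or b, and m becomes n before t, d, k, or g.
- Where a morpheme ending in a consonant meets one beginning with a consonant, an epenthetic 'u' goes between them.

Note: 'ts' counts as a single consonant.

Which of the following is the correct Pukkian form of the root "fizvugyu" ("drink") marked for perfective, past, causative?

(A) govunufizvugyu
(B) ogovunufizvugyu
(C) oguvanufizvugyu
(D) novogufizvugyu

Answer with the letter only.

Attach aspect perfective n- → nfizvugyu.
Attach tense past ov- → ovnfizvugyu.
Attach voice causative og- → ogovnfizvugyu.
Nasal assimilation: no change.
Apply epenthesis: ogovnfizvugyu → ogovunufizvugyu.
So the correct form is ogovunufizvugyu, option (B).
(C) oguvanufizvugyu is wrong: it uses present instead of past for tense.
(A) govunufizvugyu is wrong: it uses passive instead of causative for voice.
(D) novogufizvugyu is wrong: it has the affixes in the wrong order.

B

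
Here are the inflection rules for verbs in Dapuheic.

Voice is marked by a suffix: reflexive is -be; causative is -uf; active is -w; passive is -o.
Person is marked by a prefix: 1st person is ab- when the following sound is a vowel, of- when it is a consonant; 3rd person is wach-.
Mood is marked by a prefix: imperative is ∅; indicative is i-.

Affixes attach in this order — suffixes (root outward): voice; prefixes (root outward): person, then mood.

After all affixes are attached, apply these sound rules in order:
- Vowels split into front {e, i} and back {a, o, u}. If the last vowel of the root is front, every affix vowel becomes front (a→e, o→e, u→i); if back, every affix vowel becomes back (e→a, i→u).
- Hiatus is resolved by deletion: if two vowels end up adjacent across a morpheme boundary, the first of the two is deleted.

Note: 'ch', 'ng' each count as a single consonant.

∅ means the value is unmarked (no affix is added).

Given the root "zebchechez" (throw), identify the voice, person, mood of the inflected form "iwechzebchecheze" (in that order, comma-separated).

Segment: i-wach-zebchechez-o.
voice: -o → passive.
person: wach- → 3rd person.
mood: i- → indicative.

passive, 3rd person, indicative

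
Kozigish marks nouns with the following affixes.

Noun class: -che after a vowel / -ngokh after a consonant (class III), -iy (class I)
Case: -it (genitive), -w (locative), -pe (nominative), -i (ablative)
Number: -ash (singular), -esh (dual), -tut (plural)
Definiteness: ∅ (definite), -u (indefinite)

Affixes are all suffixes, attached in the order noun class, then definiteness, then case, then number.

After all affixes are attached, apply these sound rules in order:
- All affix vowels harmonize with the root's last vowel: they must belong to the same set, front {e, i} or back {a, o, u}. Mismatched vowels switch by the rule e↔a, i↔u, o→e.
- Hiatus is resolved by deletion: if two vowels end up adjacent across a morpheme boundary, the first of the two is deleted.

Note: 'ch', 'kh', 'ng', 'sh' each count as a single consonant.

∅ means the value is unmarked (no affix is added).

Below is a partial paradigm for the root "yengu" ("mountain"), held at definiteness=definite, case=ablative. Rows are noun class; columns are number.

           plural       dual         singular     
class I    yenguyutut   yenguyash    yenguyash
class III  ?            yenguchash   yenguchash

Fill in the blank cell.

yenguchutut

Attach noun class class III -che (after vowel 'u') → yenguche.
definiteness = definite: zero marking, form stays yenguche.
Attach case ablative -i → yenguchei.
Attach number plural -tut → yengucheitut.
Apply vowel harmony: yengucheitut → yenguchautut.
Apply vowel deletion: yenguchautut → yenguchutut.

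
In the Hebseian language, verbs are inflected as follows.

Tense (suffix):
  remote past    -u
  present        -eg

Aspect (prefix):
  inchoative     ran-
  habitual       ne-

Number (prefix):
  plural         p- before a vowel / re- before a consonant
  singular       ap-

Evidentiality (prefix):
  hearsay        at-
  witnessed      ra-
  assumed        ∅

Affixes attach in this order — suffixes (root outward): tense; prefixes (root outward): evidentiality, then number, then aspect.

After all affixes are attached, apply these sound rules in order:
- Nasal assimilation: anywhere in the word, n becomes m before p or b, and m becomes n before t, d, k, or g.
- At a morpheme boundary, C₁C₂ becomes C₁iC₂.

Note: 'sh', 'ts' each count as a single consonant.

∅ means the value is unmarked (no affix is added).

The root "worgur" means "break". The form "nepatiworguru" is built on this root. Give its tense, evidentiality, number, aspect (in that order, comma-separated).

remote past, hearsay, plural, habitual

Segment: ne-p-at-worgur-u.
tense: -u → remote past.
evidentiality: at- → hearsay.
number: p/re- → plural.
aspect: ne- → habitual.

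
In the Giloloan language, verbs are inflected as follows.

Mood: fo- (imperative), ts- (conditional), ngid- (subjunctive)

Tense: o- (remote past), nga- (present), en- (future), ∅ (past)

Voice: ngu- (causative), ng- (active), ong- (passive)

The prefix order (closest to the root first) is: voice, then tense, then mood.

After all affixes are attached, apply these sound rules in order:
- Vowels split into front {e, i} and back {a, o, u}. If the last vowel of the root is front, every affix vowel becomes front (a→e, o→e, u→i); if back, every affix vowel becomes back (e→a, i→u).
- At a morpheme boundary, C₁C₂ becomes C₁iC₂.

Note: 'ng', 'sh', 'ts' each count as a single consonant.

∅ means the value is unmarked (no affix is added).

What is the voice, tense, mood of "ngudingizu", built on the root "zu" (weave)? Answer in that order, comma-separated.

active, past, subjunctive

Segment: ngid-ng-zu.
voice: ng- → active.
tense: ∅ → past.
mood: ngid- → subjunctive.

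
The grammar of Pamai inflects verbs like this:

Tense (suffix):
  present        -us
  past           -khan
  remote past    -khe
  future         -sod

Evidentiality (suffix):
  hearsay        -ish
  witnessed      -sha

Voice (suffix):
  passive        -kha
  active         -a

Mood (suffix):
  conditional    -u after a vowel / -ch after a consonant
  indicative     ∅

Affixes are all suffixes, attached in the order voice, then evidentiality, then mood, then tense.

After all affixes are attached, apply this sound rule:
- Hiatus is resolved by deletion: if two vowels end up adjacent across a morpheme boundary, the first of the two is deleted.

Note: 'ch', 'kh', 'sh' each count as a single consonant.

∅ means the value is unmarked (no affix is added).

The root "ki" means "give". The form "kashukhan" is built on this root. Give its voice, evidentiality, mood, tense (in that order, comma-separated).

active, witnessed, conditional, past

Segment: ki-a-sha-u-khan.
voice: -a → active.
evidentiality: -sha → witnessed.
mood: -u/ch → conditional.
tense: -khan → past.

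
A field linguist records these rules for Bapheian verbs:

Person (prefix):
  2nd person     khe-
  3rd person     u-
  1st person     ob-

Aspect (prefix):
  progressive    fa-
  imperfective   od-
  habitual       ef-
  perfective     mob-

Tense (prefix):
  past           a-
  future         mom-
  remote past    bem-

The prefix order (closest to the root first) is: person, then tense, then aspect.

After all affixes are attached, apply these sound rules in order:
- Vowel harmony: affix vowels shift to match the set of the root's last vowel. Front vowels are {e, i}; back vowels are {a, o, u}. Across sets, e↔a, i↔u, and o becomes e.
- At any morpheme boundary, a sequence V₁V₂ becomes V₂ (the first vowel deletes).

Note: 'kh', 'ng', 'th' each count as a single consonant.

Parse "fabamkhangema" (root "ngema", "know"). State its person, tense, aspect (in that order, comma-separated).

Segment: fa-bem-khe-ngema.
person: khe- → 2nd person.
tense: bem- → remote past.
aspect: fa- → progressive.

2nd person, remote past, progressive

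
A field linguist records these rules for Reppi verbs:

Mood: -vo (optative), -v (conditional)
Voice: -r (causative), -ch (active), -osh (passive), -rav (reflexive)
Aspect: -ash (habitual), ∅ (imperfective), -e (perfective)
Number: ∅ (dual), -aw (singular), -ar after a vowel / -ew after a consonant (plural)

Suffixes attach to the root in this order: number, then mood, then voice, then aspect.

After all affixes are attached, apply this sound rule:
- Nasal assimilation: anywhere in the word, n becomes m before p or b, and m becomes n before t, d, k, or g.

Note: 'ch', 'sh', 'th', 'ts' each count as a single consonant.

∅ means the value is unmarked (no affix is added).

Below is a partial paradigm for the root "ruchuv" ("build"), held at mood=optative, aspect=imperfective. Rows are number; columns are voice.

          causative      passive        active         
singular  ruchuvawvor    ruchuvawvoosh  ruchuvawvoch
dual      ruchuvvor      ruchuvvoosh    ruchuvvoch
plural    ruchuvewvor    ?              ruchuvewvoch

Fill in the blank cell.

Attach number plural -ew (after consonant 'v') → ruchuvew.
Attach mood optative -vo → ruchuvewvo.
Attach voice passive -osh → ruchuvewvoosh.
aspect = imperfective: zero marking, form stays ruchuvewvoosh.
Nasal assimilation: no change.

ruchuvewvoosh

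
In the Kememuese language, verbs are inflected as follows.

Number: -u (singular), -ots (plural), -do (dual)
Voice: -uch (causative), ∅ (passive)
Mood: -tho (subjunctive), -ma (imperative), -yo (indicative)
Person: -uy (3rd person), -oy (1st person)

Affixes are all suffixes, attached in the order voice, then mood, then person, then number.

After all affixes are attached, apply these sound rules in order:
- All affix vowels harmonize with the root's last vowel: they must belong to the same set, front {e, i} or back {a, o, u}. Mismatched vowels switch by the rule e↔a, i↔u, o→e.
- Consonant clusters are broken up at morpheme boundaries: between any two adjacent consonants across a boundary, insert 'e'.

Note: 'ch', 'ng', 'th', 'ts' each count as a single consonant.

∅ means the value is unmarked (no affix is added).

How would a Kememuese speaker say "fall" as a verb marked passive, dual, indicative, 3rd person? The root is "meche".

voice = passive: zero marking, form stays meche.
Attach mood indicative -yo → mecheyo.
Attach person 3rd person -uy → mecheyouy.
Attach number dual -do → mecheyouydo.
Apply vowel harmony: mecheyouydo → mecheyeiyde.
Apply epenthesis: mecheyeiyde → mecheyeiyede.

mecheyeiyede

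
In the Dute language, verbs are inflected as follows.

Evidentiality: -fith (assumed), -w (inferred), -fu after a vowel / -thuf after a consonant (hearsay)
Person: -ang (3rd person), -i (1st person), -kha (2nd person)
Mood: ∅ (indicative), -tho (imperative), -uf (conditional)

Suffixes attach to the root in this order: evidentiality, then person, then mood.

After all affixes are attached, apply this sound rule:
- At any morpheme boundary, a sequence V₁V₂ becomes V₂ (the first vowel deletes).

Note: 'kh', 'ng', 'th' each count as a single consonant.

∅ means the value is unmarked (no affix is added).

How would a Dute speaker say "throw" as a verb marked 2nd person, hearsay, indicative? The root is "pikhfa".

Attach evidentiality hearsay -fu (after vowel 'a') → pikhfafu.
Attach person 2nd person -kha → pikhfafukha.
mood = indicative: zero marking, form stays pikhfafukha.
Vowel deletion: no change.

pikhfafukha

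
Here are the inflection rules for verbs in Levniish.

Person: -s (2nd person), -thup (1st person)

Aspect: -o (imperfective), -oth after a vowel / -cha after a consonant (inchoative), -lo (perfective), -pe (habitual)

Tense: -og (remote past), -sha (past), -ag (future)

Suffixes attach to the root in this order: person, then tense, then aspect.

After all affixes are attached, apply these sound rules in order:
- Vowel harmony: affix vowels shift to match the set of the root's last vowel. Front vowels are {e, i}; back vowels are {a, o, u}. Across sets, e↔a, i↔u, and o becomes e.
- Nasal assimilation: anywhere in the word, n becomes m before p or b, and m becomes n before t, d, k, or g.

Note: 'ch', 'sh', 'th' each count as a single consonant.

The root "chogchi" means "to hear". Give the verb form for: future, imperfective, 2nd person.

chogchisege

Attach person 2nd person -s → chogchis.
Attach tense future -ag → chogchisag.
Attach aspect imperfective -o → chogchisago.
Apply vowel harmony: chogchisago → chogchisege.
Nasal assimilation: no change.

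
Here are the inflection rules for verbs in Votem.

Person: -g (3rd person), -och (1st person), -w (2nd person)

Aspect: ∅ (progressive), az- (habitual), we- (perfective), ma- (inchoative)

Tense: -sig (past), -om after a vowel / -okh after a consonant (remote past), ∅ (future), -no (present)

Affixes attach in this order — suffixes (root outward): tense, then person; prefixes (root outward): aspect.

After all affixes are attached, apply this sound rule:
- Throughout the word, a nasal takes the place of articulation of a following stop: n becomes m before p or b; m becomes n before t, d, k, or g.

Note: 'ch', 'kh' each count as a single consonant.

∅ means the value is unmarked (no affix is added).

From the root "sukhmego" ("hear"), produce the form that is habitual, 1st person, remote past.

Attach tense remote past -om (after vowel 'o') → sukhmegoom.
Attach person 1st person -och → sukhmegoomoch.
Attach aspect habitual az- → azsukhmegoomoch.
Nasal assimilation: no change.

azsukhmegoomoch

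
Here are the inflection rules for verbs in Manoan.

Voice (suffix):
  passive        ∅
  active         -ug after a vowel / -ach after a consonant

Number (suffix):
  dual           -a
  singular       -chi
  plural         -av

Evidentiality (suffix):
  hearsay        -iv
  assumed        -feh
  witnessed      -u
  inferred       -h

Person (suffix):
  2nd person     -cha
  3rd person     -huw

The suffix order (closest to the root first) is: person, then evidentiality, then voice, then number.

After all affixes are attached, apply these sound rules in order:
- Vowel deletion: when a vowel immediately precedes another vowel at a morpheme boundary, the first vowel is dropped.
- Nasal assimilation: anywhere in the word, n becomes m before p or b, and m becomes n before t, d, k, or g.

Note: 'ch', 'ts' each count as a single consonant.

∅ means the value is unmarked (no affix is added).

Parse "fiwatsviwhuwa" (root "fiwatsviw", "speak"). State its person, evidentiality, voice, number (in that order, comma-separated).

Segment: fiwatsviw-huw-u-a.
person: -huw → 3rd person.
evidentiality: -u → witnessed.
voice: ∅ → passive.
number: -a → dual.

3rd person, witnessed, passive, dual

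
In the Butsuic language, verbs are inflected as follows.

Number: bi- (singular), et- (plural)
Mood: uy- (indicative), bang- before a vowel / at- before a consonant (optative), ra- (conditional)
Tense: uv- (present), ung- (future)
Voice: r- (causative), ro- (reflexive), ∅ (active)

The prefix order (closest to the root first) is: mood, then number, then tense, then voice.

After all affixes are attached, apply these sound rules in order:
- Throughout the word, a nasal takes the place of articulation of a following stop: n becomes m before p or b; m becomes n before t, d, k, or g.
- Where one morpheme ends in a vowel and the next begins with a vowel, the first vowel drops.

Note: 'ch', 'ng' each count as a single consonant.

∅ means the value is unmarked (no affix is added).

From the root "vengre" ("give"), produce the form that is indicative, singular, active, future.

ungbuyvengre

Attach mood indicative uy- → uyvengre.
Attach number singular bi- → biuyvengre.
Attach tense future ung- → ungbiuyvengre.
voice = active: zero marking, form stays ungbiuyvengre.
Nasal assimilation: no change.
Apply vowel deletion: ungbiuyvengre → ungbuyvengre.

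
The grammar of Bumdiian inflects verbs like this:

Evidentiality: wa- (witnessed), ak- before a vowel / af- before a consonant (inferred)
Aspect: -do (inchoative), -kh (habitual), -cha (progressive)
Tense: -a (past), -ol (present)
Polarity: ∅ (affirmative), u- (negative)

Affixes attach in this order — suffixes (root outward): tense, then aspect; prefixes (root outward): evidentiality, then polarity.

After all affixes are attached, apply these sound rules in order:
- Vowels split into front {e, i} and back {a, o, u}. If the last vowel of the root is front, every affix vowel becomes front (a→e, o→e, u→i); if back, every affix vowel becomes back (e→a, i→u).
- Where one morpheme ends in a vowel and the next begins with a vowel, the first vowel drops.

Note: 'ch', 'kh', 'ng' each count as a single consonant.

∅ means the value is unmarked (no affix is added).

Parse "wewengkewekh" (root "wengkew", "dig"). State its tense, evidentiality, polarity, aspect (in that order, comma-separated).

past, witnessed, affirmative, habitual

Segment: wa-wengkew-a-kh.
tense: -a → past.
evidentiality: wa- → witnessed.
polarity: ∅ → affirmative.
aspect: -kh → habitual.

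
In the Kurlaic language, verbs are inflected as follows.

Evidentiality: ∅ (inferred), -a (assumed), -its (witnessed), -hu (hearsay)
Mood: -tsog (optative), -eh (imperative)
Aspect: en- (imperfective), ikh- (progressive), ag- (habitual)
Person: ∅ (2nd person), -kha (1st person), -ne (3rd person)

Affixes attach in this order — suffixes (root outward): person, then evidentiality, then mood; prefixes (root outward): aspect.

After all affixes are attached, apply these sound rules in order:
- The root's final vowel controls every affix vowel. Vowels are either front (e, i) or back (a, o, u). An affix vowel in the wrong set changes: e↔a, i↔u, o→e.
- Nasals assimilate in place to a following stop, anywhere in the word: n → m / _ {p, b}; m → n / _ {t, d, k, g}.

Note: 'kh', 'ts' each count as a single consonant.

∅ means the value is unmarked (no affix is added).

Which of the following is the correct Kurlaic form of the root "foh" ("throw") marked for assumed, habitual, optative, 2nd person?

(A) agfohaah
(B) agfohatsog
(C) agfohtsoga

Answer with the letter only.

B

person = 2nd person: zero marking, form stays foh.
Attach evidentiality assumed -a → foha.
Attach aspect habitual ag- → agfoha.
Attach mood optative -tsog → agfohatsog.
Vowel harmony: no change.
Nasal assimilation: no change.
So the correct form is agfohatsog, option (B).
(A) agfohaah is wrong: it uses imperative instead of optative for mood.
(C) agfohtsoga is wrong: it has the affixes in the wrong order.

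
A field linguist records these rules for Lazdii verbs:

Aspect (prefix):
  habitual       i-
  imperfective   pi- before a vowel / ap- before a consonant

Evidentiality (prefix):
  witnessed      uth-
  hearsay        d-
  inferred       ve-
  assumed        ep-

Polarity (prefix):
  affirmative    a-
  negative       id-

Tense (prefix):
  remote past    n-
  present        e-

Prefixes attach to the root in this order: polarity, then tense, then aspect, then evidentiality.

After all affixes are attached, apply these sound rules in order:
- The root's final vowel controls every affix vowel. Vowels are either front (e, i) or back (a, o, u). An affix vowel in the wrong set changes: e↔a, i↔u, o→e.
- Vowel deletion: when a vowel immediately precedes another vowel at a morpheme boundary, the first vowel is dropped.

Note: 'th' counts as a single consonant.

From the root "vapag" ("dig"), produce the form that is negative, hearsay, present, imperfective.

Attach polarity negative id- → idvapag.
Attach tense present e- → eidvapag.
Attach aspect imperfective pi- (before vowel 'e') → pieidvapag.
Attach evidentiality hearsay d- → dpieidvapag.
Apply vowel harmony: dpieidvapag → dpuaudvapag.
Apply vowel deletion: dpuaudvapag → dpudvapag.

dpudvapag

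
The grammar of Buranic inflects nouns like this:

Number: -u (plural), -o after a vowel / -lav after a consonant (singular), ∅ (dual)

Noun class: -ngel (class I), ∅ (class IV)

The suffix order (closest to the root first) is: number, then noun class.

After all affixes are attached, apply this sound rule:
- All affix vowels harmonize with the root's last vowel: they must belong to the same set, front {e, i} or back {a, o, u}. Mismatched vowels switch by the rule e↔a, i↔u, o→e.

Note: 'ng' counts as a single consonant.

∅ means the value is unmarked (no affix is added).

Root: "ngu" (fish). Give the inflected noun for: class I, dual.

ngungal

number = dual: zero marking, form stays ngu.
Attach noun class class I -ngel → ngungel.
Apply vowel harmony: ngungel → ngungal.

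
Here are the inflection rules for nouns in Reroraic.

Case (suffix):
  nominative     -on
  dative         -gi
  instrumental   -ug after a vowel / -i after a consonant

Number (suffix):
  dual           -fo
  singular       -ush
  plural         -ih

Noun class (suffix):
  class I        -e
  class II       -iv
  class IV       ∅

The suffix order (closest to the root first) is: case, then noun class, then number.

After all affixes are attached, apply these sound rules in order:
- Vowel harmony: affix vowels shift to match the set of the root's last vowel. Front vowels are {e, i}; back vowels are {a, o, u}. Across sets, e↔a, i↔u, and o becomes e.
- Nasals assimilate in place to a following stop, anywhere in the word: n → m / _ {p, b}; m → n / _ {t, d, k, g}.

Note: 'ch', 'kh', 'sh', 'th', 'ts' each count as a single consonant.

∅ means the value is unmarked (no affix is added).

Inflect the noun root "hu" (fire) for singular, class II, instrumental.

huuguvush

Attach case instrumental -ug (after vowel 'u') → huug.
Attach noun class class II -iv → huugiv.
Attach number singular -ush → huugivush.
Apply vowel harmony: huugivush → huuguvush.
Nasal assimilation: no change.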